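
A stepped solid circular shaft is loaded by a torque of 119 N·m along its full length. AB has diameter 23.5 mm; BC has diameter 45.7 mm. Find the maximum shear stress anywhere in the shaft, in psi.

Under the same torque, τ_max = 16T/(πd³) is largest where d is smallest — segment AB (d = 23.5 mm).
τ_max = 16·119.0/(π·(0.0235)³) = 4.670×10^7 Pa.

6770 psi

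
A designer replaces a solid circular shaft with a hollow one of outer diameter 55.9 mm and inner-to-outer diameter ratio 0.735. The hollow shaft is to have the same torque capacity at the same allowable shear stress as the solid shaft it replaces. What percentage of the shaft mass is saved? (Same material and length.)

Equal τ_max and T ⇒ the solid shaft needs d_s³ = d_o³(1−k⁴), so d_s = 55.9·(1−0.735⁴)^(1/3) = 49.83 mm.
Area ratio A_h/A_s = d_o²(1−k²)/d_s² = (1−k²)/(1−k⁴)^(2/3) = 0.5787.
Mass saving = 1 − 0.5787 = 42.1 %.

42.1 %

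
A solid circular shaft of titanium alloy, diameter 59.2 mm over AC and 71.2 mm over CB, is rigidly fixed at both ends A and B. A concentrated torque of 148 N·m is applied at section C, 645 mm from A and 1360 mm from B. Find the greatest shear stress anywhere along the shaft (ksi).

0.264 ksi

Compatibility: T_A·a/J_AC = T_B·b/J_CB with T_A + T_B = T₀.
J_AC = 1.21×10^-6 m⁴, J_CB = 2.52×10^-6 m⁴, so T_A = T₀·(J_AC/a)/((J_AC/a)+(J_CB/b)) = 74.29 N·m, T_B = 73.71 N·m.
τ in each portion: τ_AC = 1.82×10^6 Pa, τ_CB = 1.04×10^6 Pa; maximum is in AC.
τ_max = T_AC·r/J = 74.29·0.0296/1.21×10^-6 = 1.824×10^6 Pa.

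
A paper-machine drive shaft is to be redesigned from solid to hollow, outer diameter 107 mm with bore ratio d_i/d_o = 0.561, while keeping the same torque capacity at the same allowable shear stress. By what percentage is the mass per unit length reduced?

Equal τ_max and T ⇒ the solid shaft needs d_s³ = d_o³(1−k⁴), so d_s = 107·(1−0.561⁴)^(1/3) = 103.3 mm.
Area ratio A_h/A_s = d_o²(1−k²)/d_s² = (1−k²)/(1−k⁴)^(2/3) = 0.7346.
Mass saving = 1 − 0.7346 = 26.5 %.

26.5 %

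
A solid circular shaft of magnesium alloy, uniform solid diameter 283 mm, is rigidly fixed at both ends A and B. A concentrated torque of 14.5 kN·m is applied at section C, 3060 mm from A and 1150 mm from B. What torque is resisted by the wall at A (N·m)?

With uniform GJ and both ends fixed, compatibility θ_AC = θ_CB gives T_A·a = T_B·b, together with T_A + T_B = T₀.
T_A = T₀·b/(a+b) = 14500·1150/4210 = 3961 N·m; T_B = 10540 N·m.

3960 N·m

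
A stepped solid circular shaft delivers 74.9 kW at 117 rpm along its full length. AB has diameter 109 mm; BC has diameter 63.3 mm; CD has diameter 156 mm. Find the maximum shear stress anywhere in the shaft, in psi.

ω = 2π·117/60 = 12.25 rad/s, so T = P/ω = 74.9×10³ / 12.25 = 6113 N·m.
Under the same torque, τ_max = 16T/(πd³) is largest where d is smallest — segment BC (d = 63.3 mm).
τ_max = 16·6113/(π·(0.0633)³) = 1.228×10^8 Pa.

17800 psi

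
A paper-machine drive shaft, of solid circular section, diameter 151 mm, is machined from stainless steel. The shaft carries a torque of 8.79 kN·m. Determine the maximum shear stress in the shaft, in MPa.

13.0 MPa

J = πd⁴/32 = π(0.151)⁴/32 = 5.104×10^-5 m⁴.
τ_max = T·r/J = 8790 × 0.0755 / 5.104×10^-5 = 1.300×10^7 Pa.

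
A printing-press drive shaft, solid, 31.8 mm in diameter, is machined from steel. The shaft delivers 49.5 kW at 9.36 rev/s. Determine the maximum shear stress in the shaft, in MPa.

133 MPa

ω = 2π·9.36 = 58.81 rad/s, so T = P/ω = 49.5×10³ / 58.81 = 841.7 N·m.
J = πd⁴/32 = π(0.0318)⁴/32 = 1.004×10^-7 m⁴.
τ_max = T·r/J = 841.7 × 0.0159 / 1.004×10^-7 = 1.333×10^8 Pa.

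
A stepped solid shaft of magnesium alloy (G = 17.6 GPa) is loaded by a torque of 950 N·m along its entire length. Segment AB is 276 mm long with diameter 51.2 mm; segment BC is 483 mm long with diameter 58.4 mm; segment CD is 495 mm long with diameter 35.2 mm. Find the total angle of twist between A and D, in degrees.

J_AB = π(0.0512)⁴/32 = 6.75×10^-7 m⁴; J_BC = π(0.0584)⁴/32 = 1.14×10^-6 m⁴; J_CD = π(0.0352)⁴/32 = 1.51×10^-7 m⁴.
θ = (T/G)·Σ L_i/J_i = (950.0/17.6×10⁹)·(0.276/6.75×10^-7 + 0.483/1.14×10^-6 + 0.495/1.51×10^-7) = 0.2222 rad.

12.7°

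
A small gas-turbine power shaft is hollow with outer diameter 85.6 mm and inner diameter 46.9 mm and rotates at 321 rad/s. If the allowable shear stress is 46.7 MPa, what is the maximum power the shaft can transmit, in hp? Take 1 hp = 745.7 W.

2250 hp

J = π(d_o⁴ − d_i⁴)/32 = π(0.0856⁴ − 0.0469⁴)/32 = 4.796×10^-6 m⁴.
T_max = τ_allow·J/r = 4.67×10^7 × 4.796×10^-6 / 0.0428 = 5233 N·m.
ω = 321 rad/s, so P_max = T_max·ω = 1.680×10^6 W.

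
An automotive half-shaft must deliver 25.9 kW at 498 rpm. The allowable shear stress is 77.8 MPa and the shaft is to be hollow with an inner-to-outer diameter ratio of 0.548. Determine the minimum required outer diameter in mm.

ω = 2π·498/60 = 52.15 rad/s, so T = P/ω = 25.9×10³ / 52.15 = 496.6 N·m.
For a hollow shaft with d_i/d_o = 0.548: τ_max = 16T/(π d_o³ (1−k⁴)), so d_o = [16T/(π τ_allow (1−k⁴))]^(1/3) = [16·496.6/(π·7.78×10^7·0.9098)]^(1/3) = 0.03294 m.

32.9 mm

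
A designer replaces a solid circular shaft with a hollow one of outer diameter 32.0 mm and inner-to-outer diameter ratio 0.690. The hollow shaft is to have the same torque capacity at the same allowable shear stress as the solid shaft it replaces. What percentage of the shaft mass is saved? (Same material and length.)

37.8 %

Equal τ_max and T ⇒ the solid shaft needs d_s³ = d_o³(1−k⁴), so d_s = 32.0·(1−0.690⁴)^(1/3) = 29.37 mm.
Area ratio A_h/A_s = d_o²(1−k²)/d_s² = (1−k²)/(1−k⁴)^(2/3) = 0.6218.
Mass saving = 1 − 0.6218 = 37.8 %.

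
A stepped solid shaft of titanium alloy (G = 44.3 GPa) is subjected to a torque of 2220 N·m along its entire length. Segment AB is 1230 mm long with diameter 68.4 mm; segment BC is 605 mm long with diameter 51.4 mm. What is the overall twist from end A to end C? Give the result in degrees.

4.18°

J_AB = π(0.0684)⁴/32 = 2.15×10^-6 m⁴; J_BC = π(0.0514)⁴/32 = 6.85×10^-7 m⁴.
θ = (T/G)·Σ L_i/J_i = (2220/44.3×10⁹)·(1.23/2.15×10^-6 + 0.605/6.85×10^-7) = 0.07293 rad.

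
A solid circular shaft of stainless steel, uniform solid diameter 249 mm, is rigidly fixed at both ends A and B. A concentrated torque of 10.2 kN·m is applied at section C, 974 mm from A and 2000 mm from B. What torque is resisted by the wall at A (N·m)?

6860 N·m

With uniform GJ and both ends fixed, compatibility θ_AC = θ_CB gives T_A·a = T_B·b, together with T_A + T_B = T₀.
T_A = T₀·b/(a+b) = 10200·2000/2974 = 6859 N·m; T_B = 3341 N·m.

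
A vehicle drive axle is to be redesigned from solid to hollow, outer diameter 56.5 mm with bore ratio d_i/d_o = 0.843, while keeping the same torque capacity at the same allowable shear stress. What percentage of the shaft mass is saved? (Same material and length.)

Equal τ_max and T ⇒ the solid shaft needs d_s³ = d_o³(1−k⁴), so d_s = 56.5·(1−0.843⁴)^(1/3) = 44.69 mm.
Area ratio A_h/A_s = d_o²(1−k²)/d_s² = (1−k²)/(1−k⁴)^(2/3) = 0.4624.
Mass saving = 1 − 0.4624 = 53.8 %.

53.8 %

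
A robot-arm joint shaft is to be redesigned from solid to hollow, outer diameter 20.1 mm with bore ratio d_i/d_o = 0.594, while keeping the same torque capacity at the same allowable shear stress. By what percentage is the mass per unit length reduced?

Equal τ_max and T ⇒ the solid shaft needs d_s³ = d_o³(1−k⁴), so d_s = 20.1·(1−0.594⁴)^(1/3) = 19.23 mm.
Area ratio A_h/A_s = d_o²(1−k²)/d_s² = (1−k²)/(1−k⁴)^(2/3) = 0.7071.
Mass saving = 1 − 0.7071 = 29.3 %.

29.3 %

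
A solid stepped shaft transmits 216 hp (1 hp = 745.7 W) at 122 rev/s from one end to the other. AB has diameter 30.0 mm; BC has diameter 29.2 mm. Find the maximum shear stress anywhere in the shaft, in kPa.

43000 kPa

ω = 2π·122 = 766.5 rad/s, so T = P/ω = 216×745.7 / 766.5 = 210.1 N·m.
Under the same torque, τ_max = 16T/(πd³) is largest where d is smallest — segment BC (d = 29.2 mm).
τ_max = 16·210.1/(π·(0.0292)³) = 4.298×10^7 Pa.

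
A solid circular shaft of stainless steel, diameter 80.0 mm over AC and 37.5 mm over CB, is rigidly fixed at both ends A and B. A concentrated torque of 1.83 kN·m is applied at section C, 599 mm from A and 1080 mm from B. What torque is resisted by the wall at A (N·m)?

Compatibility: T_A·a/J_AC = T_B·b/J_CB with T_A + T_B = T₀.
J_AC = 4.02×10^-6 m⁴, J_CB = 1.94×10^-7 m⁴, so T_A = T₀·(J_AC/a)/((J_AC/a)+(J_CB/b)) = 1782 N·m, T_B = 47.72 N·m.

1780 N·m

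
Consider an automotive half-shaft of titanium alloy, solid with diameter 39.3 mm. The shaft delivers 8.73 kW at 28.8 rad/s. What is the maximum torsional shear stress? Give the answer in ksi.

3.69 ksi

ω = 28.8 rad/s, so T = P/ω = 8.73×10³ / 28.80 = 303.1 N·m.
J = πd⁴/32 = π(0.0393)⁴/32 = 2.342×10^-7 m⁴.
τ_max = T·r/J = 303.1 × 0.0196 / 2.342×10^-7 = 2.543×10^7 Pa.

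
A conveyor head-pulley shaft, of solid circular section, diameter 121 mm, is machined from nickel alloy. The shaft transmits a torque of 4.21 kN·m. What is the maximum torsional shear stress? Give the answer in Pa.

J = πd⁴/32 = π(0.121)⁴/32 = 2.104×10^-5 m⁴.
τ_max = T·r/J = 4210 × 0.0605 / 2.104×10^-5 = 1.210×10^7 Pa.

1.21e7 Pa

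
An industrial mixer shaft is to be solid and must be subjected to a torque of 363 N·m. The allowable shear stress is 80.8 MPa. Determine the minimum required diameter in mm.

28.4 mm

For a solid shaft τ_max = 16T/(πd³), so d = (16T/(π τ_allow))^(1/3) = (16·363.0/(π·8.08×10^7))^(1/3) = 0.02839 m.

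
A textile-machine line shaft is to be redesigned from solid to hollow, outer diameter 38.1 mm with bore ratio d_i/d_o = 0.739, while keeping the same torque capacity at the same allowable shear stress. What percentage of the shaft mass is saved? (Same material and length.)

Equal τ_max and T ⇒ the solid shaft needs d_s³ = d_o³(1−k⁴), so d_s = 38.1·(1−0.739⁴)^(1/3) = 33.86 mm.
Area ratio A_h/A_s = d_o²(1−k²)/d_s² = (1−k²)/(1−k⁴)^(2/3) = 0.5748.
Mass saving = 1 − 0.5748 = 42.5 %.

42.5 %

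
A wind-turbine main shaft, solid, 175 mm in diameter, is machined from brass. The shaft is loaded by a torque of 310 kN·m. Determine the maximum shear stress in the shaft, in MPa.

295 MPa

J = πd⁴/32 = π(0.175)⁴/32 = 9.208×10^-5 m⁴.
τ_max = T·r/J = 310000 × 0.0875 / 9.208×10^-5 = 2.946×10^8 Pa.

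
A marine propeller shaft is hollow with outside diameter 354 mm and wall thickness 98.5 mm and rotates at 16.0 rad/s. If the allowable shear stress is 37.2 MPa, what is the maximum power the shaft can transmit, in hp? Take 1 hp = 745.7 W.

6680 hp

J = π(d_o⁴ − d_i⁴)/32 = π(0.354⁴ − 0.157⁴)/32 = 1.482×10^-3 m⁴.
T_max = τ_allow·J/r = 3.72×10^7 × 1.482×10^-3 / 0.177 = 311500 N·m.
ω = 16.0 rad/s, so P_max = T_max·ω = 4.984×10^6 W.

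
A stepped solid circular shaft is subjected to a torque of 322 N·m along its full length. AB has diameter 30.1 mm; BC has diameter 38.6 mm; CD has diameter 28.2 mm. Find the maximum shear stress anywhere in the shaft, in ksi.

10.6 ksi

Under the same torque, τ_max = 16T/(πd³) is largest where d is smallest — segment CD (d = 28.2 mm).
τ_max = 16·322.0/(π·(0.0282)³) = 7.313×10^7 Pa.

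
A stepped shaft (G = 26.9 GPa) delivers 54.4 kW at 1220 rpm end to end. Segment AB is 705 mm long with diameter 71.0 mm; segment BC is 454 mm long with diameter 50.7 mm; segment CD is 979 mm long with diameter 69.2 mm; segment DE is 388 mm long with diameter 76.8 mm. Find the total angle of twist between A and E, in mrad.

ω = 2π·1220/60 = 127.8 rad/s, so T = P/ω = 54.4×10³ / 127.8 = 425.8 N·m.
J_AB = π(0.0710)⁴/32 = 2.49×10^-6 m⁴; J_BC = π(0.0507)⁴/32 = 6.49×10^-7 m⁴; J_CD = π(0.0692)⁴/32 = 2.25×10^-6 m⁴; J_DE = π(0.0768)⁴/32 = 3.42×10^-6 m⁴.
θ = (T/G)·Σ L_i/J_i = (425.8/26.9×10⁹)·(0.705/2.49×10^-6 + 0.454/6.49×10^-7 + 0.979/2.25×10^-6 + 0.388/3.42×10^-6) = 0.02423 rad.

24.2 mrad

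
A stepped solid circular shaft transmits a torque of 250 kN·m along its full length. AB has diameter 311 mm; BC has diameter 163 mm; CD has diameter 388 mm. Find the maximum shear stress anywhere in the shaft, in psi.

Under the same torque, τ_max = 16T/(πd³) is largest where d is smallest — segment BC (d = 163 mm).
τ_max = 16·250000/(π·(0.163)³) = 2.940×10^8 Pa.

42600 psi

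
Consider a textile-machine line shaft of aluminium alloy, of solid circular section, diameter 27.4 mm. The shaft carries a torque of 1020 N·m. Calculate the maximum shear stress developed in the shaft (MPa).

253 MPa

J = πd⁴/32 = π(0.0274)⁴/32 = 5.534×10^-8 m⁴.
τ_max = T·r/J = 1020 × 0.0137 / 5.534×10^-8 = 2.525×10^8 Pa.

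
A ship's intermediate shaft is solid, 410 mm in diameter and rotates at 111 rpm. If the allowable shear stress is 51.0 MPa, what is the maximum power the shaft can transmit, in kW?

8020 kW

J = πd⁴/32 = π(0.410)⁴/32 = 2.774×10^-3 m⁴.
T_max = τ_allow·J/r = 5.10×10^7 × 2.774×10^-3 / 0.205 = 690200 N·m.
ω = 2π·111/60 = 11.62 rad/s, so P_max = T_max·ω = 8.022×10^6 W.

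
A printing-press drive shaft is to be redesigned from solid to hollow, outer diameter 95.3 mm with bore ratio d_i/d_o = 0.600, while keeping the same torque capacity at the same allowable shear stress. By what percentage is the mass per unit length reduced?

29.8 %

Equal τ_max and T ⇒ the solid shaft needs d_s³ = d_o³(1−k⁴), so d_s = 95.3·(1−0.600⁴)^(1/3) = 90.99 mm.
Area ratio A_h/A_s = d_o²(1−k²)/d_s² = (1−k²)/(1−k⁴)^(2/3) = 0.7020.
Mass saving = 1 − 0.7020 = 29.8 %.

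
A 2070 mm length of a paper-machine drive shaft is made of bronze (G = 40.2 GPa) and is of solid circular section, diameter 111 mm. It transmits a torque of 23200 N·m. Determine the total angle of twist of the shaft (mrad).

80.2 mrad

J = πd⁴/32 = π(0.111)⁴/32 = 1.490×10^-5 m⁴.
θ = T·L/(G·J) = 23200 × 2.07 / (40.2×10⁹ × 1.490×10^-5) = 0.08016 rad.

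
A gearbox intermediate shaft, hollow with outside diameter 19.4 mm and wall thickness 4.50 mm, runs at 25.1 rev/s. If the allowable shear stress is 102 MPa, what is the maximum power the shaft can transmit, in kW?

21.2 kW

J = π(d_o⁴ − d_i⁴)/32 = π(0.0194⁴ − 0.0104⁴)/32 = 1.276×10^-8 m⁴.
T_max = τ_allow·J/r = 1.02×10^8 × 1.276×10^-8 / 0.00970 = 134.2 N·m.
ω = 2π·25.1 = 157.7 rad/s, so P_max = T_max·ω = 2.116×10^4 W.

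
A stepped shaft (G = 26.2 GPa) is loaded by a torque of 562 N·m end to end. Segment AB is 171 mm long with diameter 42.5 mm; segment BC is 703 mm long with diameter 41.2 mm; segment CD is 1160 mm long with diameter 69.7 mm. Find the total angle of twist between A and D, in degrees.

4.33°

J_AB = π(0.0425)⁴/32 = 3.20×10^-7 m⁴; J_BC = π(0.0412)⁴/32 = 2.83×10^-7 m⁴; J_CD = π(0.0697)⁴/32 = 2.32×10^-6 m⁴.
θ = (T/G)·Σ L_i/J_i = (562.0/26.2×10⁹)·(0.171/3.20×10^-7 + 0.703/2.83×10^-7 + 1.16/2.32×10^-6) = 0.07550 rad.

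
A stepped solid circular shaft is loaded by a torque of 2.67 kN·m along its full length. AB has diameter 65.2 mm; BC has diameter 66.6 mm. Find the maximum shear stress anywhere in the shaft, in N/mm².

Under the same torque, τ_max = 16T/(πd³) is largest where d is smallest — segment AB (d = 65.2 mm).
τ_max = 16·2670/(π·(0.0652)³) = 4.906×10^7 Pa.

49.1 N/mm²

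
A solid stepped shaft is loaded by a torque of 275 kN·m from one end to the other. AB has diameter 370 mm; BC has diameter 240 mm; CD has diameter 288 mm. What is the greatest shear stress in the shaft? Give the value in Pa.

Under the same torque, τ_max = 16T/(πd³) is largest where d is smallest — segment BC (d = 240 mm).
τ_max = 16·275000/(π·(0.240)³) = 1.013×10^8 Pa.

1.01e8 Pa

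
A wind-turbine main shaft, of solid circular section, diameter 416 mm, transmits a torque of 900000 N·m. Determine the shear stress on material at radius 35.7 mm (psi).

1580 psi

J = πd⁴/32 = π(0.416)⁴/32 = 2.940×10^-3 m⁴.
Shear stress varies linearly with radius: τ = T·r/J = 900000 × 0.0357 / 2.940×10^-3 = 1.093×10^7 Pa.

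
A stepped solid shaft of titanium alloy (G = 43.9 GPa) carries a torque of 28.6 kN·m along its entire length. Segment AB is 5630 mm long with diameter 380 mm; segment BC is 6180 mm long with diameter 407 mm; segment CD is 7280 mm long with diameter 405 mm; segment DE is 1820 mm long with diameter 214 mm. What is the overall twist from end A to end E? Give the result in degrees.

J_AB = π(0.380)⁴/32 = 2.05×10^-3 m⁴; J_BC = π(0.407)⁴/32 = 2.69×10^-3 m⁴; J_CD = π(0.405)⁴/32 = 2.64×10^-3 m⁴; J_DE = π(0.214)⁴/32 = 2.06×10^-4 m⁴.
θ = (T/G)·Σ L_i/J_i = (28600/43.9×10⁹)·(5.63/2.05×10^-3 + 6.18/2.69×10^-3 + 7.28/2.64×10^-3 + 1.82/2.06×10^-4) = 0.01084 rad.

0.621°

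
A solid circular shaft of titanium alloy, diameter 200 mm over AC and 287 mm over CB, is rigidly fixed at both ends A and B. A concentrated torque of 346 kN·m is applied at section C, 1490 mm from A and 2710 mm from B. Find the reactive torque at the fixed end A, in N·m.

Compatibility: T_A·a/J_AC = T_B·b/J_CB with T_A + T_B = T₀.
J_AC = 1.57×10^-4 m⁴, J_CB = 6.66×10^-4 m⁴, so T_A = T₀·(J_AC/a)/((J_AC/a)+(J_CB/b)) = 103900 N·m, T_B = 242100 N·m.

104000 N·m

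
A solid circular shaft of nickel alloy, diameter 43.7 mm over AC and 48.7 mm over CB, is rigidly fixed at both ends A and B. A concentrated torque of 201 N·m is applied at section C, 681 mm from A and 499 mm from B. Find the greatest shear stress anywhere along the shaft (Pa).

6.01e6 Pa

Compatibility: T_A·a/J_AC = T_B·b/J_CB with T_A + T_B = T₀.
J_AC = 3.58×10^-7 m⁴, J_CB = 5.52×10^-7 m⁴, so T_A = T₀·(J_AC/a)/((J_AC/a)+(J_CB/b)) = 64.74 N·m, T_B = 136.3 N·m.
τ in each portion: τ_AC = 3.95×10^6 Pa, τ_CB = 6.01×10^6 Pa; maximum is in CB.
τ_max = T_CB·r/J = 136.3·0.0244/5.52×10^-7 = 6.008×10^6 Pa.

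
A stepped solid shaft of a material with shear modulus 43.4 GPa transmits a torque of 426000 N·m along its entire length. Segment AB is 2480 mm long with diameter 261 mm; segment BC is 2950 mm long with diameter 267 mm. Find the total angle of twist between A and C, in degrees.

6.39°

J_AB = π(0.261)⁴/32 = 4.56×10^-4 m⁴; J_BC = π(0.267)⁴/32 = 4.99×10^-4 m⁴.
θ = (T/G)·Σ L_i/J_i = (426000/43.4×10⁹)·(2.48/4.56×10^-4 + 2.95/4.99×10^-4) = 0.1115 rad.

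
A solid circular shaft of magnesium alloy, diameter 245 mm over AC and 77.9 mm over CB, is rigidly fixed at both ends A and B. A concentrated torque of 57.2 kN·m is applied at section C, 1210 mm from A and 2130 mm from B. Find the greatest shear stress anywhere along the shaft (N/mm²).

Compatibility: T_A·a/J_AC = T_B·b/J_CB with T_A + T_B = T₀.
J_AC = 3.54×10^-4 m⁴, J_CB = 3.62×10^-6 m⁴, so T_A = T₀·(J_AC/a)/((J_AC/a)+(J_CB/b)) = 56870 N·m, T_B = 330.2 N·m.
τ in each portion: τ_AC = 1.97×10^7 Pa, τ_CB = 3.56×10^6 Pa; maximum is in AC.
τ_max = T_AC·r/J = 56870·0.122/3.54×10^-4 = 1.969×10^7 Pa.

19.7 N/mm²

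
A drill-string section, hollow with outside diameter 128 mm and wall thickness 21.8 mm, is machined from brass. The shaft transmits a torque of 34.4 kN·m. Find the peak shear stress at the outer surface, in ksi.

14.9 ksi

J = π(d_o⁴ − d_i⁴)/32 = π(0.128⁴ − 0.0844⁴)/32 = 2.137×10^-5 m⁴.
τ_max = T·r/J = 34400 × 0.0640 / 2.137×10^-5 = 1.030×10^8 Pa.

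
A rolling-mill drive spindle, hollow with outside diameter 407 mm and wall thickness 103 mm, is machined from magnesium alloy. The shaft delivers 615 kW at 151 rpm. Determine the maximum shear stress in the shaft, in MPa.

ω = 2π·151/60 = 15.81 rad/s, so T = P/ω = 615×10³ / 15.81 = 38890 N·m.
J = π(d_o⁴ − d_i⁴)/32 = π(0.407⁴ − 0.201⁴)/32 = 2.534×10^-3 m⁴.
τ_max = T·r/J = 38890 × 0.203 / 2.534×10^-3 = 3.124×10^6 Pa.

3.12 MPa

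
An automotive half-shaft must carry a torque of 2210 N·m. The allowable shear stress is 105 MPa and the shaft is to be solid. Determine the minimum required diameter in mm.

47.5 mm

For a solid shaft τ_max = 16T/(πd³), so d = (16T/(π τ_allow))^(1/3) = (16·2210/(π·1.05×10^8))^(1/3) = 0.04750 m.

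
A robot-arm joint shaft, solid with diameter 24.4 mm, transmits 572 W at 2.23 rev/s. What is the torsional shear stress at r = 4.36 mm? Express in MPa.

ω = 2π·2.23 = 14.01 rad/s, so T = P/ω = 572 / 14.01 = 40.82 N·m.
J = πd⁴/32 = π(0.0244)⁴/32 = 3.480×10^-8 m⁴.
Shear stress varies linearly with radius: τ = T·r/J = 40.82 × 0.00436 / 3.480×10^-8 = 5.115×10^6 Pa.

5.11 MPa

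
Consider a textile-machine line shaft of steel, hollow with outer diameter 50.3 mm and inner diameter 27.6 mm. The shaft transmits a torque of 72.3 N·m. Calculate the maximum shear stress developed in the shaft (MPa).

3.18 MPa

J = π(d_o⁴ − d_i⁴)/32 = π(0.0503⁴ − 0.0276⁴)/32 = 5.715×10^-7 m⁴.
τ_max = T·r/J = 72.30 × 0.0251 / 5.715×10^-7 = 3.182×10^6 Pa.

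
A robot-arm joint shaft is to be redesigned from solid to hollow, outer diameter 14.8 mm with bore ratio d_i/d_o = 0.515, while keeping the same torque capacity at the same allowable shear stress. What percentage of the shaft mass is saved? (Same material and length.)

22.9 %

Equal τ_max and T ⇒ the solid shaft needs d_s³ = d_o³(1−k⁴), so d_s = 14.8·(1−0.515⁴)^(1/3) = 14.44 mm.
Area ratio A_h/A_s = d_o²(1−k²)/d_s² = (1−k²)/(1−k⁴)^(2/3) = 0.7714.
Mass saving = 1 − 0.7714 = 22.9 %.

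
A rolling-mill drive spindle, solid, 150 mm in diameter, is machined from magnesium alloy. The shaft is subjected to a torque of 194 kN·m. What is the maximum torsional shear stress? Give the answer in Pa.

J = πd⁴/32 = π(0.150)⁴/32 = 4.970×10^-5 m⁴.
τ_max = T·r/J = 194000 × 0.0750 / 4.970×10^-5 = 2.928×10^8 Pa.

2.93e8 Pa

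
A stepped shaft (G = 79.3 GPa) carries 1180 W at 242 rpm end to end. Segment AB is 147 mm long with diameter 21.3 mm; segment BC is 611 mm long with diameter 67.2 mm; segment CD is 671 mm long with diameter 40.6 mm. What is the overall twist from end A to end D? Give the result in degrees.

0.340°

ω = 2π·242/60 = 25.34 rad/s, so T = P/ω = 1180 / 25.34 = 46.56 N·m.
J_AB = π(0.0213)⁴/32 = 2.02×10^-8 m⁴; J_BC = π(0.0672)⁴/32 = 2.00×10^-6 m⁴; J_CD = π(0.0406)⁴/32 = 2.67×10^-7 m⁴.
θ = (T/G)·Σ L_i/J_i = (46.56/79.3×10⁹)·(0.147/2.02×10^-8 + 0.611/2.00×10^-6 + 0.671/2.67×10^-7) = 5.928×10^-3 rad.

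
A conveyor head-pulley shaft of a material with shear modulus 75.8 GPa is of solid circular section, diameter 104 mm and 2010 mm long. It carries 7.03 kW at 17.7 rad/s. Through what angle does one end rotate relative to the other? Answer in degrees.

ω = 17.7 rad/s, so T = P/ω = 7.03×10³ / 17.70 = 397.2 N·m.
J = πd⁴/32 = π(0.104)⁴/32 = 1.149×10^-5 m⁴.
θ = T·L/(G·J) = 397.2 × 2.01 / (75.8×10⁹ × 1.149×10^-5) = 9.170×10^-4 rad.

0.0525°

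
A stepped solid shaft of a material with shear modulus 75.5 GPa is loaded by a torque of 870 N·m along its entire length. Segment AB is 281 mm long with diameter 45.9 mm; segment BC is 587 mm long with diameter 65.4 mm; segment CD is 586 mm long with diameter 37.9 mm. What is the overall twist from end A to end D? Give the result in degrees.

2.55°

J_AB = π(0.0459)⁴/32 = 4.36×10^-7 m⁴; J_BC = π(0.0654)⁴/32 = 1.80×10^-6 m⁴; J_CD = π(0.0379)⁴/32 = 2.03×10^-7 m⁴.
θ = (T/G)·Σ L_i/J_i = (870.0/75.5×10⁹)·(0.281/4.36×10^-7 + 0.587/1.80×10^-6 + 0.586/2.03×10^-7) = 0.04453 rad.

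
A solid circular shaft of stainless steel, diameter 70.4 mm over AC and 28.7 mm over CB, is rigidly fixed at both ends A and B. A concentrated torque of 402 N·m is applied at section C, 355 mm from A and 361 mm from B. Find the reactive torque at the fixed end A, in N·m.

391 N·m

Compatibility: T_A·a/J_AC = T_B·b/J_CB with T_A + T_B = T₀.
J_AC = 2.41×10^-6 m⁴, J_CB = 6.66×10^-8 m⁴, so T_A = T₀·(J_AC/a)/((J_AC/a)+(J_CB/b)) = 391.4 N·m, T_B = 10.63 N·m.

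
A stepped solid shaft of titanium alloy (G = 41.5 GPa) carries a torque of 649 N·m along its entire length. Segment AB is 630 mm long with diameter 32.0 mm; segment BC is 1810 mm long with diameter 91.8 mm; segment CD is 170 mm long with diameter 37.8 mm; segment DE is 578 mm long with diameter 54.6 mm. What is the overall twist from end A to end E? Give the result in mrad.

123 mrad

J_AB = π(0.0320)⁴/32 = 1.03×10^-7 m⁴; J_BC = π(0.0918)⁴/32 = 6.97×10^-6 m⁴; J_CD = π(0.0378)⁴/32 = 2.00×10^-7 m⁴; J_DE = π(0.0546)⁴/32 = 8.73×10^-7 m⁴.
θ = (T/G)·Σ L_i/J_i = (649.0/41.5×10⁹)·(0.630/1.03×10^-7 + 1.81/6.97×10^-6 + 0.170/2.00×10^-7 + 0.578/8.73×10^-7) = 0.1234 rad.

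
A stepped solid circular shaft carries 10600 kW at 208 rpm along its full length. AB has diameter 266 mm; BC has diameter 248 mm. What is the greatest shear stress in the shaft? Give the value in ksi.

23.6 ksi

ω = 2π·208/60 = 21.78 rad/s, so T = P/ω = 10600×10³ / 21.78 = 486600 N·m.
Under the same torque, τ_max = 16T/(πd³) is largest where d is smallest — segment BC (d = 248 mm).
τ_max = 16·486600/(π·(0.248)³) = 1.625×10^8 Pa.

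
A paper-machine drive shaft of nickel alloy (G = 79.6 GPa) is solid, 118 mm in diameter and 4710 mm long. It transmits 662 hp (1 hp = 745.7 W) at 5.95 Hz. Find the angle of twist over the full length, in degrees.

ω = 2π·5.95 = 37.38 rad/s, so T = P/ω = 662×745.7 / 37.38 = 13200 N·m.
J = πd⁴/32 = π(0.118)⁴/32 = 1.903×10^-5 m⁴.
θ = T·L/(G·J) = 13200 × 4.71 / (79.6×10⁹ × 1.903×10^-5) = 0.04105 rad.

2.35°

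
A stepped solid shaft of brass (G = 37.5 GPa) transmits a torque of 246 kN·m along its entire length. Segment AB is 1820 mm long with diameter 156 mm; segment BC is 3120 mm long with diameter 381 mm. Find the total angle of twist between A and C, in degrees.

12.3°

J_AB = π(0.156)⁴/32 = 5.81×10^-5 m⁴; J_BC = π(0.381)⁴/32 = 2.07×10^-3 m⁴.
θ = (T/G)·Σ L_i/J_i = (246000/37.5×10⁹)·(1.82/5.81×10^-5 + 3.12/2.07×10^-3) = 0.2152 rad.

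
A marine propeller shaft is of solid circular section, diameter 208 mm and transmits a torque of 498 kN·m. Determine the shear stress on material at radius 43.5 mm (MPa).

J = πd⁴/32 = π(0.208)⁴/32 = 1.838×10^-4 m⁴.
Shear stress varies linearly with radius: τ = T·r/J = 498000 × 0.0435 / 1.838×10^-4 = 1.179×10^8 Pa.

118 MPa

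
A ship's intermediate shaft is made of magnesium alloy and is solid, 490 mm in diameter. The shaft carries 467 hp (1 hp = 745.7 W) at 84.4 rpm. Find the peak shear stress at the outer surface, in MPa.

1.71 MPa

ω = 2π·84.4/60 = 8.838 rad/s, so T = P/ω = 467×745.7 / 8.838 = 39400 N·m.
J = πd⁴/32 = π(0.490)⁴/32 = 5.660×10^-3 m⁴.
τ_max = T·r/J = 39400 × 0.245 / 5.660×10^-3 = 1.706×10^6 Pa.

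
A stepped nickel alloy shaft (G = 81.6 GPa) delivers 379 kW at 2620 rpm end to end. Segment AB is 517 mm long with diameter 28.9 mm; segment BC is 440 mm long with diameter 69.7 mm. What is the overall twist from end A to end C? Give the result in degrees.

ω = 2π·2620/60 = 274.4 rad/s, so T = P/ω = 379×10³ / 274.4 = 1381 N·m.
J_AB = π(0.0289)⁴/32 = 6.85×10^-8 m⁴; J_BC = π(0.0697)⁴/32 = 2.32×10^-6 m⁴.
θ = (T/G)·Σ L_i/J_i = (1381/81.6×10⁹)·(0.517/6.85×10^-8 + 0.440/2.32×10^-6) = 0.1310 rad.

7.51°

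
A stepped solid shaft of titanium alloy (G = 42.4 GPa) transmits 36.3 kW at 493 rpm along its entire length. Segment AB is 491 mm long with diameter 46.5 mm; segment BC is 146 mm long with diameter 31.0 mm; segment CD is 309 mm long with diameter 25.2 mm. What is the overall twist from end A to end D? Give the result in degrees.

ω = 2π·493/60 = 51.63 rad/s, so T = P/ω = 36.3×10³ / 51.63 = 703.1 N·m.
J_AB = π(0.0465)⁴/32 = 4.59×10^-7 m⁴; J_BC = π(0.0310)⁴/32 = 9.07×10^-8 m⁴; J_CD = π(0.0252)⁴/32 = 3.96×10^-8 m⁴.
θ = (T/G)·Σ L_i/J_i = (703.1/42.4×10⁹)·(0.491/4.59×10^-7 + 0.146/9.07×10^-8 + 0.309/3.96×10^-8) = 0.1739 rad.

9.96°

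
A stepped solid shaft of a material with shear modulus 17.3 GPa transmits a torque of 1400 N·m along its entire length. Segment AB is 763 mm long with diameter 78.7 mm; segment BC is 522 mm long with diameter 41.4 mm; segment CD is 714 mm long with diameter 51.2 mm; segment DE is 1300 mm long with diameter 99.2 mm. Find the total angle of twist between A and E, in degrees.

J_AB = π(0.0787)⁴/32 = 3.77×10^-6 m⁴; J_BC = π(0.0414)⁴/32 = 2.88×10^-7 m⁴; J_CD = π(0.0512)⁴/32 = 6.75×10^-7 m⁴; J_DE = π(0.0992)⁴/32 = 9.51×10^-6 m⁴.
θ = (T/G)·Σ L_i/J_i = (1400/17.3×10⁹)·(0.763/3.77×10^-6 + 0.522/2.88×10^-7 + 0.714/6.75×10^-7 + 1.30/9.51×10^-6) = 0.2596 rad.

14.9°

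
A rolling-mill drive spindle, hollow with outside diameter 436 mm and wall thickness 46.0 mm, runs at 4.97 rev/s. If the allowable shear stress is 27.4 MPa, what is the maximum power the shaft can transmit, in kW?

8530 kW

J = π(d_o⁴ − d_i⁴)/32 = π(0.436⁴ − 0.344⁴)/32 = 2.173×10^-3 m⁴.
T_max = τ_allow·J/r = 2.74×10^7 × 2.173×10^-3 / 0.218 = 273100 N·m.
ω = 2π·4.97 = 31.23 rad/s, so P_max = T_max·ω = 8.528×10^6 W.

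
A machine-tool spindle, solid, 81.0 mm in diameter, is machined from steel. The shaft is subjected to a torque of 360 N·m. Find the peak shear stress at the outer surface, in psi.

500 psi

J = πd⁴/32 = π(0.0810)⁴/32 = 4.226×10^-6 m⁴.
τ_max = T·r/J = 360.0 × 0.0405 / 4.226×10^-6 = 3.450×10^6 Pa.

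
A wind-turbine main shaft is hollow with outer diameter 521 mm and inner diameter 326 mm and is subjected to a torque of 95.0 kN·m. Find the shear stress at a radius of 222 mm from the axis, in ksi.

J = π(d_o⁴ − d_i⁴)/32 = π(0.521⁴ − 0.326⁴)/32 = 6.125×10^-3 m⁴.
Shear stress varies linearly with radius: τ = T·r/J = 95000 × 0.222 / 6.125×10^-3 = 3.443×10^6 Pa.

0.499 ksi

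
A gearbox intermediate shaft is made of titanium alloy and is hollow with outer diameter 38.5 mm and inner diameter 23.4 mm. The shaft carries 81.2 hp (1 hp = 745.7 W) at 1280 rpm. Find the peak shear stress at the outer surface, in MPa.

ω = 2π·1280/60 = 134.0 rad/s, so T = P/ω = 81.2×745.7 / 134.0 = 451.7 N·m.
J = π(d_o⁴ − d_i⁴)/32 = π(0.0385⁴ − 0.0234⁴)/32 = 1.863×10^-7 m⁴.
τ_max = T·r/J = 451.7 × 0.0192 / 1.863×10^-7 = 4.669×10^7 Pa.

46.7 MPa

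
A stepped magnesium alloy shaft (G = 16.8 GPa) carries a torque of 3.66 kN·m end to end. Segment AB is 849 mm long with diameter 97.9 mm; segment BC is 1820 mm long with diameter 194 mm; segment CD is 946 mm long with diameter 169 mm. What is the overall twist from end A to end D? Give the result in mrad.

25.9 mrad

J_AB = π(0.0979)⁴/32 = 9.02×10^-6 m⁴; J_BC = π(0.194)⁴/32 = 1.39×10^-4 m⁴; J_CD = π(0.169)⁴/32 = 8.01×10^-5 m⁴.
θ = (T/G)·Σ L_i/J_i = (3660/16.8×10⁹)·(0.849/9.02×10^-6 + 1.82/1.39×10^-4 + 0.946/8.01×10^-5) = 0.02593 rad.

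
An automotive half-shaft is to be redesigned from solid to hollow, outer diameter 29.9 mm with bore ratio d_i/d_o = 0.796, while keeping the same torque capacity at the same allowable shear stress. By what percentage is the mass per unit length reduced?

Equal τ_max and T ⇒ the solid shaft needs d_s³ = d_o³(1−k⁴), so d_s = 29.9·(1−0.796⁴)^(1/3) = 25.20 mm.
Area ratio A_h/A_s = d_o²(1−k²)/d_s² = (1−k²)/(1−k⁴)^(2/3) = 0.5159.
Mass saving = 1 − 0.5159 = 48.4 %.

48.4 %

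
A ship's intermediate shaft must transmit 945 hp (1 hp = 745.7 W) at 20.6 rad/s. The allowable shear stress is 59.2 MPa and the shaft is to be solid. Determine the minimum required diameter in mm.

ω = 20.6 rad/s, so T = P/ω = 945×745.7 / 20.60 = 34210 N·m.
For a solid shaft τ_max = 16T/(πd³), so d = (16T/(π τ_allow))^(1/3) = (16·34210/(π·5.92×10^7))^(1/3) = 0.1433 m.

143 mm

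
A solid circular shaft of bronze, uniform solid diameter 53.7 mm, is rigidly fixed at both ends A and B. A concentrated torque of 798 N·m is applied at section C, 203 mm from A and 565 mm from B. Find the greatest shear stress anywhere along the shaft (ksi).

With uniform GJ and both ends fixed, compatibility θ_AC = θ_CB gives T_A·a = T_B·b, together with T_A + T_B = T₀.
T_A = T₀·b/(a+b) = 798.0·565/768.0 = 587.1 N·m; T_B = 210.9 N·m.
τ in each portion: τ_AC = 1.93×10^7 Pa, τ_CB = 6.94×10^6 Pa; maximum is in AC.
τ_max = T_AC·r/J = 587.1·0.0269/8.16×10^-7 = 1.931×10^7 Pa.

2.80 ksi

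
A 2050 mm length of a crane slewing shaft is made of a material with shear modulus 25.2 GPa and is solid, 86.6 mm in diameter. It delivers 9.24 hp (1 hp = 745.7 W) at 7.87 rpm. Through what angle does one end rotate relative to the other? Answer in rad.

0.123 rad

ω = 2π·7.87/60 = 0.8241 rad/s, so T = P/ω = 9.24×745.7 / 0.8241 = 8361 N·m.
J = πd⁴/32 = π(0.0866)⁴/32 = 5.522×10^-6 m⁴.
θ = T·L/(G·J) = 8361 × 2.05 / (25.2×10⁹ × 5.522×10^-6) = 0.1232 rad.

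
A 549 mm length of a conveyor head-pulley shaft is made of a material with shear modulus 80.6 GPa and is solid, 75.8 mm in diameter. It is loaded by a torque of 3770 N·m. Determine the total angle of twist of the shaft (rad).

J = πd⁴/32 = π(0.0758)⁴/32 = 3.241×10^-6 m⁴.
θ = T·L/(G·J) = 3770 × 0.549 / (80.6×10⁹ × 3.241×10^-6) = 7.923×10^-3 rad.

0.00792 rad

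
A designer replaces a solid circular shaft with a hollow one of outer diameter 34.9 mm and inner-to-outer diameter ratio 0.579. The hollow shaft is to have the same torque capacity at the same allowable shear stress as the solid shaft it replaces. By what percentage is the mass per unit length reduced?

Equal τ_max and T ⇒ the solid shaft needs d_s³ = d_o³(1−k⁴), so d_s = 34.9·(1−0.579⁴)^(1/3) = 33.54 mm.
Area ratio A_h/A_s = d_o²(1−k²)/d_s² = (1−k²)/(1−k⁴)^(2/3) = 0.7197.
Mass saving = 1 − 0.7197 = 28.0 %.

28.0 %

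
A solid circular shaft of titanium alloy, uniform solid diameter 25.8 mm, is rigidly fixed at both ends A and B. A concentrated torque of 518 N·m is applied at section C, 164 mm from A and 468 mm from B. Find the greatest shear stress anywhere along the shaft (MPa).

114 MPa

With uniform GJ and both ends fixed, compatibility θ_AC = θ_CB gives T_A·a = T_B·b, together with T_A + T_B = T₀.
T_A = T₀·b/(a+b) = 518.0·468/632.0 = 383.6 N·m; T_B = 134.4 N·m.
τ in each portion: τ_AC = 1.14×10^8 Pa, τ_CB = 3.99×10^7 Pa; maximum is in AC.
τ_max = T_AC·r/J = 383.6·0.0129/4.35×10^-8 = 1.138×10^8 Pa.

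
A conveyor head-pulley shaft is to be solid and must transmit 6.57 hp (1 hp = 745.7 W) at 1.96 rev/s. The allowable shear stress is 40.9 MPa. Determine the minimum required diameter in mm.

36.7 mm

ω = 2π·1.96 = 12.32 rad/s, so T = P/ω = 6.57×745.7 / 12.32 = 397.8 N·m.
For a solid shaft τ_max = 16T/(πd³), so d = (16T/(π τ_allow))^(1/3) = (16·397.8/(π·4.09×10^7))^(1/3) = 0.03673 m.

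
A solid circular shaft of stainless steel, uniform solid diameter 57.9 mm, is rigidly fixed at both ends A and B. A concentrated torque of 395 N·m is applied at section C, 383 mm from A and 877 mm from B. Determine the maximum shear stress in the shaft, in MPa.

7.21 MPa

With uniform GJ and both ends fixed, compatibility θ_AC = θ_CB gives T_A·a = T_B·b, together with T_A + T_B = T₀.
T_A = T₀·b/(a+b) = 395.0·877/1260 = 274.9 N·m; T_B = 120.1 N·m.
τ in each portion: τ_AC = 7.21×10^6 Pa, τ_CB = 3.15×10^6 Pa; maximum is in AC.
τ_max = T_AC·r/J = 274.9·0.0290/1.10×10^-6 = 7.214×10^6 Pa.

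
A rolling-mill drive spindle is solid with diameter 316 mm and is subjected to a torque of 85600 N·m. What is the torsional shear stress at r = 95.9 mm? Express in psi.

J = πd⁴/32 = π(0.316)⁴/32 = 9.789×10^-4 m⁴.
Shear stress varies linearly with radius: τ = T·r/J = 85600 × 0.0959 / 9.789×10^-4 = 8.386×10^6 Pa.

1220 psi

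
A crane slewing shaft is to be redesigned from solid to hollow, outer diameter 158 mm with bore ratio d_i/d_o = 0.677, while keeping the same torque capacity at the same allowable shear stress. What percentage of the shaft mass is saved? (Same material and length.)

36.6 %

Equal τ_max and T ⇒ the solid shaft needs d_s³ = d_o³(1−k⁴), so d_s = 158·(1−0.677⁴)^(1/3) = 146.1 mm.
Area ratio A_h/A_s = d_o²(1−k²)/d_s² = (1−k²)/(1−k⁴)^(2/3) = 0.6339.
Mass saving = 1 − 0.6339 = 36.6 %.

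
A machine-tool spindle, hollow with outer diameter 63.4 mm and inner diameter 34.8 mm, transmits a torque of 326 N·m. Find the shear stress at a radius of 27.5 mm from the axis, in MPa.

J = π(d_o⁴ − d_i⁴)/32 = π(0.0634⁴ − 0.0348⁴)/32 = 1.442×10^-6 m⁴.
Shear stress varies linearly with radius: τ = T·r/J = 326.0 × 0.0275 / 1.442×10^-6 = 6.216×10^6 Pa.

6.22 MPa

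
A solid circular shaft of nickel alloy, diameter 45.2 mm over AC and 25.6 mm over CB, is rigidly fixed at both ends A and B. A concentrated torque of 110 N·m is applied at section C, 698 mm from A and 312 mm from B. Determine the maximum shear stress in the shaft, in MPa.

Compatibility: T_A·a/J_AC = T_B·b/J_CB with T_A + T_B = T₀.
J_AC = 4.10×10^-7 m⁴, J_CB = 4.22×10^-8 m⁴, so T_A = T₀·(J_AC/a)/((J_AC/a)+(J_CB/b)) = 89.42 N·m, T_B = 20.58 N·m.
τ in each portion: τ_AC = 4.93×10^6 Pa, τ_CB = 6.25×10^6 Pa; maximum is in CB.
τ_max = T_CB·r/J = 20.58·0.0128/4.22×10^-8 = 6.248×10^6 Pa.

6.25 MPa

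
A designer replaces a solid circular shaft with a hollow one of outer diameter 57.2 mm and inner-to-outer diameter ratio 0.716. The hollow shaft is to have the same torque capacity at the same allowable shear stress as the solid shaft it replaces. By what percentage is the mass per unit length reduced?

Equal τ_max and T ⇒ the solid shaft needs d_s³ = d_o³(1−k⁴), so d_s = 57.2·(1−0.716⁴)^(1/3) = 51.67 mm.
Area ratio A_h/A_s = d_o²(1−k²)/d_s² = (1−k²)/(1−k⁴)^(2/3) = 0.5972.
Mass saving = 1 − 0.5972 = 40.3 %.

40.3 %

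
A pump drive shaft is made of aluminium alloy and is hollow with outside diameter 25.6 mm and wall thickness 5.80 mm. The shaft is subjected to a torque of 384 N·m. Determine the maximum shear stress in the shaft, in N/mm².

128 N/mm²

J = π(d_o⁴ − d_i⁴)/32 = π(0.0256⁴ − 0.0140⁴)/32 = 3.839×10^-8 m⁴.
τ_max = T·r/J = 384.0 × 0.0128 / 3.839×10^-8 = 1.280×10^8 Pa.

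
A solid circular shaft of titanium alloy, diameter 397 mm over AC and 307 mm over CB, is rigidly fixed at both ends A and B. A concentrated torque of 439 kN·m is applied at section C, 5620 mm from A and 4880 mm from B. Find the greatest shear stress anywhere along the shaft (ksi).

3.67 ksi

Compatibility: T_A·a/J_AC = T_B·b/J_CB with T_A + T_B = T₀.
J_AC = 2.44×10^-3 m⁴, J_CB = 8.72×10^-4 m⁴, so T_A = T₀·(J_AC/a)/((J_AC/a)+(J_CB/b)) = 310900 N·m, T_B = 128100 N·m.
τ in each portion: τ_AC = 2.53×10^7 Pa, τ_CB = 2.25×10^7 Pa; maximum is in AC.
τ_max = T_AC·r/J = 310900·0.199/2.44×10^-3 = 2.531×10^7 Pa.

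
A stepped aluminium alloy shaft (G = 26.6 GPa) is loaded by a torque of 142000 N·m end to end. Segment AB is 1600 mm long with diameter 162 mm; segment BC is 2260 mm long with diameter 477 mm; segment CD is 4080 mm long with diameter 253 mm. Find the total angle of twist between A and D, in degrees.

J_AB = π(0.162)⁴/32 = 6.76×10^-5 m⁴; J_BC = π(0.477)⁴/32 = 5.08×10^-3 m⁴; J_CD = π(0.253)⁴/32 = 4.02×10^-4 m⁴.
θ = (T/G)·Σ L_i/J_i = (142000/26.6×10⁹)·(1.60/6.76×10^-5 + 2.26/5.08×10^-3 + 4.08/4.02×10^-4) = 0.1828 rad.

10.5°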